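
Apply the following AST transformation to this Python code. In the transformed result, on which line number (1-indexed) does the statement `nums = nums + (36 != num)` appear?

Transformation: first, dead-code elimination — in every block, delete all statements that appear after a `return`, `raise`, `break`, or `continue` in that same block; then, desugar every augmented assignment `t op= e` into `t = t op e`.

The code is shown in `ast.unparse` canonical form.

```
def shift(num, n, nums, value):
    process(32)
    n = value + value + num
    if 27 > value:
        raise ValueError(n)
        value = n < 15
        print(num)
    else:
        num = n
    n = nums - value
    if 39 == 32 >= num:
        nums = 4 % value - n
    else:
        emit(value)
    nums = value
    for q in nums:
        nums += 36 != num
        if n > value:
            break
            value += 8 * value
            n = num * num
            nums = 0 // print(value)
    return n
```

15

Transformed code:
def shift(num, n, nums, value):
    process(32)
    n = value + value + num
    if 27 > value:
        raise ValueError(n)
    else:
        num = n
    n = nums - value
    if 39 == 32 >= num:
        nums = 4 % value - n
    else:
        emit(value)
    nums = value
    for q in nums:
        nums = nums + (36 != num)
        if n > value:
            break
    return n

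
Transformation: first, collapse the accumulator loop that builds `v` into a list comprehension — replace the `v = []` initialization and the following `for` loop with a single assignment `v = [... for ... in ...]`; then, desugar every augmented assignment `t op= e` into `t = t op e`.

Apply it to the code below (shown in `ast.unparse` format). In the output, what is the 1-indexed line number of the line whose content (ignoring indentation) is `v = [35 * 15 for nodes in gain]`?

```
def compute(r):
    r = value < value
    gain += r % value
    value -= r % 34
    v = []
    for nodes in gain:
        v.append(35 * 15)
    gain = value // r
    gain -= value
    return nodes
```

Transformed code:
def compute(r):
    r = value < value
    gain = gain + r % value
    value = value - r % 34
    v = [35 * 15 for nodes in gain]
    gain = value // r
    gain = gain - value
    return nodes

5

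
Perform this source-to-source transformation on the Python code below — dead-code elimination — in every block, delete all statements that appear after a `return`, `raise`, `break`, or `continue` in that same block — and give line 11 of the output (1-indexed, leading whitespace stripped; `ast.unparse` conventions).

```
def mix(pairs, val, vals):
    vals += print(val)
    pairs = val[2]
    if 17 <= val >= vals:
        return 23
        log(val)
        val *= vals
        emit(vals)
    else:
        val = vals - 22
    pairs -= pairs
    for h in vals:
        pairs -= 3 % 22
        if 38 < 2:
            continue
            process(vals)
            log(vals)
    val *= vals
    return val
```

Transformed code:
def mix(pairs, val, vals):
    vals += print(val)
    pairs = val[2]
    if 17 <= val >= vals:
        return 23
    else:
        val = vals - 22
    pairs -= pairs
    for h in vals:
        pairs -= 3 % 22
        if 38 < 2:
            continue
    val *= vals
    return val

if 38 < 2:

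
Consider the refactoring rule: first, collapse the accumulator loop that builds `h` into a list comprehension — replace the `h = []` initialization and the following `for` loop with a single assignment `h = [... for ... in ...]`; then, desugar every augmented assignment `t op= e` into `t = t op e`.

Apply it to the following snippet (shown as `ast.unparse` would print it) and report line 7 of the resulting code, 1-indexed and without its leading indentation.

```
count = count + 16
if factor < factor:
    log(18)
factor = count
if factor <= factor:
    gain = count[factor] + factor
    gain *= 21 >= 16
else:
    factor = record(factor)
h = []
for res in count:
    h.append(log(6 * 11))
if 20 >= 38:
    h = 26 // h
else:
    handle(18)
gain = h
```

gain = gain * (21 >= 16)

Transformed code:
count = count + 16
if factor < factor:
    log(18)
factor = count
if factor <= factor:
    gain = count[factor] + factor
    gain = gain * (21 >= 16)
else:
    factor = record(factor)
h = [log(6 * 11) for res in count]
if 20 >= 38:
    h = 26 // h
else:
    handle(18)
gain = h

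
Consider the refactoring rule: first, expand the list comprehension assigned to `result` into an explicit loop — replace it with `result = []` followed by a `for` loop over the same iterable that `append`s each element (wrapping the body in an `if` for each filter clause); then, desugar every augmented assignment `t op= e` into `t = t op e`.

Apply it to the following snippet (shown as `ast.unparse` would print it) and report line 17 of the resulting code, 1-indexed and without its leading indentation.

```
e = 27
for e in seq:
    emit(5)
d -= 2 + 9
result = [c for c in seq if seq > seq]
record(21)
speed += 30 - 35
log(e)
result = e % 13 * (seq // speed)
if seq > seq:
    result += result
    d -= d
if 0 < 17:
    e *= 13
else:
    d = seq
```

Transformed code:
e = 27
for e in seq:
    emit(5)
d = d - (2 + 9)
result = []
for c in seq:
    if seq > seq:
        result.append(c)
record(21)
speed = speed + (30 - 35)
log(e)
result = e % 13 * (seq // speed)
if seq > seq:
    result = result + result
    d = d - d
if 0 < 17:
    e = e * 13
else:
    d = seq

e = e * 13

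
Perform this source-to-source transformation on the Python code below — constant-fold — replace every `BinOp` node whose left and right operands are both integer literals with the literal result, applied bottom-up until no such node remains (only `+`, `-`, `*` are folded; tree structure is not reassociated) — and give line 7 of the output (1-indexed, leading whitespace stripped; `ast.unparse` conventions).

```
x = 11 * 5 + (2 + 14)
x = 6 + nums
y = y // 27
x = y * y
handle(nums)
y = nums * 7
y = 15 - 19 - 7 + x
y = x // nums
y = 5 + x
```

y = -11 + x

Transformed code:
x = 71
x = 6 + nums
y = y // 27
x = y * y
handle(nums)
y = nums * 7
y = -11 + x
y = x // nums
y = 5 + x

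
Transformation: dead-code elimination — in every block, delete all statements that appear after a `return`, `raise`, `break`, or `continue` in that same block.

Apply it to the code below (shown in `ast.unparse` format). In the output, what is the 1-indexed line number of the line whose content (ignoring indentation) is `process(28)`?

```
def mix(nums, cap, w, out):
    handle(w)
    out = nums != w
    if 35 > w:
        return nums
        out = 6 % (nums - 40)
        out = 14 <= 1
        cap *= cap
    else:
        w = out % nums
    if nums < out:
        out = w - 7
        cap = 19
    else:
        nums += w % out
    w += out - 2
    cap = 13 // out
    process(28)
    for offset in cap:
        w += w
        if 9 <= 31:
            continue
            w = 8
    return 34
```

15

Transformed code:
def mix(nums, cap, w, out):
    handle(w)
    out = nums != w
    if 35 > w:
        return nums
    else:
        w = out % nums
    if nums < out:
        out = w - 7
        cap = 19
    else:
        nums += w % out
    w += out - 2
    cap = 13 // out
    process(28)
    for offset in cap:
        w += w
        if 9 <= 31:
            continue
    return 34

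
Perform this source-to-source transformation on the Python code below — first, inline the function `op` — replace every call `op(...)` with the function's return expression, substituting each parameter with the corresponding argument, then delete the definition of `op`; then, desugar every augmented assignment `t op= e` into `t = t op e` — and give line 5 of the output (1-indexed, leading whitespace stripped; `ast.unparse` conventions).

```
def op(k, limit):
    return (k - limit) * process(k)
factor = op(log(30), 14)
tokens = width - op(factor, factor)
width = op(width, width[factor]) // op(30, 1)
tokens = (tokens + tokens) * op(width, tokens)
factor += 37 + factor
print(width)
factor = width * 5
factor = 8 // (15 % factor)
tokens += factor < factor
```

Transformed code:
factor = (log(30) - 14) * process(log(30))
tokens = width - (factor - factor) * process(factor)
width = (width - width[factor]) * process(width) // ((30 - 1) * process(30))
tokens = (tokens + tokens) * ((width - tokens) * process(width))
factor = factor + (37 + factor)
print(width)
factor = width * 5
factor = 8 // (15 % factor)
tokens = tokens + (factor < factor)

factor = factor + (37 + factor)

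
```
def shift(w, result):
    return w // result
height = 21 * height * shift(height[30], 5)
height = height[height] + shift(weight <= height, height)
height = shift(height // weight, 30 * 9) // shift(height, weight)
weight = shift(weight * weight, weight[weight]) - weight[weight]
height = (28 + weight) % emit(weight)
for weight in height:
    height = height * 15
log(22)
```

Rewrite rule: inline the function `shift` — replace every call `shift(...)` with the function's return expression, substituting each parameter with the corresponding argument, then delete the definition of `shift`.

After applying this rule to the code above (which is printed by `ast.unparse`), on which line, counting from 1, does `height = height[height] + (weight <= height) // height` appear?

2

Transformed code:
height = 21 * height * (height[30] // 5)
height = height[height] + (weight <= height) // height
height = height // weight // (30 * 9) // (height // weight)
weight = weight * weight // weight[weight] - weight[weight]
height = (28 + weight) % emit(weight)
for weight in height:
    height = height * 15
log(22)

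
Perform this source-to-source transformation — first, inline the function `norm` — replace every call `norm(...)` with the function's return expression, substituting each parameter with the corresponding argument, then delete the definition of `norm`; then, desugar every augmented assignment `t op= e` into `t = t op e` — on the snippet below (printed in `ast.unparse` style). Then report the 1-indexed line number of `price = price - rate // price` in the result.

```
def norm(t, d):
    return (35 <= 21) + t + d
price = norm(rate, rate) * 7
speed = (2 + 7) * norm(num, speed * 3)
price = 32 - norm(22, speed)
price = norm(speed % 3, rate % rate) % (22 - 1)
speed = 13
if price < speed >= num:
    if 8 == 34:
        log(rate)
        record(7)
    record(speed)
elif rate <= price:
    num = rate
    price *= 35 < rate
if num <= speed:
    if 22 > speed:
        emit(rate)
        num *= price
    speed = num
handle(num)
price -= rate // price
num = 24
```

20

Transformed code:
price = ((35 <= 21) + rate + rate) * 7
speed = (2 + 7) * ((35 <= 21) + num + speed * 3)
price = 32 - ((35 <= 21) + 22 + speed)
price = ((35 <= 21) + speed % 3 + rate % rate) % (22 - 1)
speed = 13
if price < speed >= num:
    if 8 == 34:
        log(rate)
        record(7)
    record(speed)
elif rate <= price:
    num = rate
    price = price * (35 < rate)
if num <= speed:
    if 22 > speed:
        emit(rate)
        num = num * price
    speed = num
handle(num)
price = price - rate // price
num = 24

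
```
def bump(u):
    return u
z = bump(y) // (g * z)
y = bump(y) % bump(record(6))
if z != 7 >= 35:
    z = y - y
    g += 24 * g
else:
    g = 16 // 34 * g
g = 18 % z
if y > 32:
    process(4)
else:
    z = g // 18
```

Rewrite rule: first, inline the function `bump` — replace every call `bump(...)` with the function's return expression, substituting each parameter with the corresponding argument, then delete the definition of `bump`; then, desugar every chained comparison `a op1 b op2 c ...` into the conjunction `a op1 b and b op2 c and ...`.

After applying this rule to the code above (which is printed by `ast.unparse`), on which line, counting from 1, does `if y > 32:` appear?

9

Transformed code:
z = y // (g * z)
y = y % record(6)
if z != 7 and 7 >= 35:
    z = y - y
    g += 24 * g
else:
    g = 16 // 34 * g
g = 18 % z
if y > 32:
    process(4)
else:
    z = g // 18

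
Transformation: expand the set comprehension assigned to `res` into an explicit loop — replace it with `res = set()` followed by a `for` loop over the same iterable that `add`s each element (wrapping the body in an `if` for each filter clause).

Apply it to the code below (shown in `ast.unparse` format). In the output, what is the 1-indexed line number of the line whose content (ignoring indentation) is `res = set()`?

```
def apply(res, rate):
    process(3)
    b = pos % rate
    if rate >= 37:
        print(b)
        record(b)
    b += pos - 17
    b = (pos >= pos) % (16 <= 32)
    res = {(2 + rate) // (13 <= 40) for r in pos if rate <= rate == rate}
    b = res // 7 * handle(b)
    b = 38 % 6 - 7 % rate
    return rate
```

Transformed code:
def apply(res, rate):
    process(3)
    b = pos % rate
    if rate >= 37:
        print(b)
        record(b)
    b += pos - 17
    b = (pos >= pos) % (16 <= 32)
    res = set()
    for r in pos:
        if rate <= rate == rate:
            res.add((2 + rate) // (13 <= 40))
    b = res // 7 * handle(b)
    b = 38 % 6 - 7 % rate
    return rate

9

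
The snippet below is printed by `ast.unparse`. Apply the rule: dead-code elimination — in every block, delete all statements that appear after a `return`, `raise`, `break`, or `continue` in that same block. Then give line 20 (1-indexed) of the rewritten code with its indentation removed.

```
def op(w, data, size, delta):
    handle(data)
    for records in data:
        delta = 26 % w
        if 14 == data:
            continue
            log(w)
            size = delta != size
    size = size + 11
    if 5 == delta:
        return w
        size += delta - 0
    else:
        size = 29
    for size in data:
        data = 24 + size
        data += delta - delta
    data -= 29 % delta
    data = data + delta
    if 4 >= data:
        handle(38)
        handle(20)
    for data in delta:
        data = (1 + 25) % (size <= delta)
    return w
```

Transformed code:
def op(w, data, size, delta):
    handle(data)
    for records in data:
        delta = 26 % w
        if 14 == data:
            continue
    size = size + 11
    if 5 == delta:
        return w
    else:
        size = 29
    for size in data:
        data = 24 + size
        data += delta - delta
    data -= 29 % delta
    data = data + delta
    if 4 >= data:
        handle(38)
        handle(20)
    for data in delta:
        data = (1 + 25) % (size <= delta)
    return w

for data in delta:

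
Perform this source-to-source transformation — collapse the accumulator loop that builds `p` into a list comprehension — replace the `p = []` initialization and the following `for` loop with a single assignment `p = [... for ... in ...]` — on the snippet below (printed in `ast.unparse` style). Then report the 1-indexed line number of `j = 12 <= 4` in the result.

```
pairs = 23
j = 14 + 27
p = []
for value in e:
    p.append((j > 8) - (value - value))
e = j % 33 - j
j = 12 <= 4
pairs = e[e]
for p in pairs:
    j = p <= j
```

Transformed code:
pairs = 23
j = 14 + 27
p = [(j > 8) - (value - value) for value in e]
e = j % 33 - j
j = 12 <= 4
pairs = e[e]
for p in pairs:
    j = p <= j

5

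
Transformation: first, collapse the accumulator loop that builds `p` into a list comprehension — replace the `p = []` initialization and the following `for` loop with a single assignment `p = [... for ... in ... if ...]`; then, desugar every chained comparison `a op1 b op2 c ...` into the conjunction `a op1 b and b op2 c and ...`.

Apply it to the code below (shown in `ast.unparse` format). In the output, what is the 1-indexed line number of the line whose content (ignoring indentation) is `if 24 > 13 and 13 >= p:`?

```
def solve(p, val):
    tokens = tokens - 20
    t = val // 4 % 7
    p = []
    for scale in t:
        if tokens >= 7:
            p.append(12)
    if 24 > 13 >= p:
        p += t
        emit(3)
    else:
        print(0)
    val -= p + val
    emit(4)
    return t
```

5

Transformed code:
def solve(p, val):
    tokens = tokens - 20
    t = val // 4 % 7
    p = [12 for scale in t if tokens >= 7]
    if 24 > 13 and 13 >= p:
        p += t
        emit(3)
    else:
        print(0)
    val -= p + val
    emit(4)
    return t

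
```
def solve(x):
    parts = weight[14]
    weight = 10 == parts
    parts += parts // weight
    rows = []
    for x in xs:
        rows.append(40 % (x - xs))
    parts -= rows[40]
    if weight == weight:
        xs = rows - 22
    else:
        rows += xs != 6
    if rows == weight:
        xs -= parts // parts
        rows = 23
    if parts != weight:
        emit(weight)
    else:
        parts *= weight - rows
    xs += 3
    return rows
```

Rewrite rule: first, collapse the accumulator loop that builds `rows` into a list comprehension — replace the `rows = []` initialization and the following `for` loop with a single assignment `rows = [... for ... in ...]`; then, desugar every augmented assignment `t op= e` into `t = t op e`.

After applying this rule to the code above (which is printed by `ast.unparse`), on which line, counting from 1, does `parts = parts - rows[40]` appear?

6

Transformed code:
def solve(x):
    parts = weight[14]
    weight = 10 == parts
    parts = parts + parts // weight
    rows = [40 % (x - xs) for x in xs]
    parts = parts - rows[40]
    if weight == weight:
        xs = rows - 22
    else:
        rows = rows + (xs != 6)
    if rows == weight:
        xs = xs - parts // parts
        rows = 23
    if parts != weight:
        emit(weight)
    else:
        parts = parts * (weight - rows)
    xs = xs + 3
    return rows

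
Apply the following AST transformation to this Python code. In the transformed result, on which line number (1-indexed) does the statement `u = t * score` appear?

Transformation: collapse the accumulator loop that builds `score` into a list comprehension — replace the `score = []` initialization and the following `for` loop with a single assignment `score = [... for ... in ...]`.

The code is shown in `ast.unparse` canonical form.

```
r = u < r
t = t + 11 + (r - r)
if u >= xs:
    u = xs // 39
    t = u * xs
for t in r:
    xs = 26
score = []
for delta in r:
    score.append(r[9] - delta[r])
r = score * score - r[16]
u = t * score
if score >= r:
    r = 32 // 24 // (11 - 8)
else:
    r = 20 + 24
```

Transformed code:
r = u < r
t = t + 11 + (r - r)
if u >= xs:
    u = xs // 39
    t = u * xs
for t in r:
    xs = 26
score = [r[9] - delta[r] for delta in r]
r = score * score - r[16]
u = t * score
if score >= r:
    r = 32 // 24 // (11 - 8)
else:
    r = 20 + 24

10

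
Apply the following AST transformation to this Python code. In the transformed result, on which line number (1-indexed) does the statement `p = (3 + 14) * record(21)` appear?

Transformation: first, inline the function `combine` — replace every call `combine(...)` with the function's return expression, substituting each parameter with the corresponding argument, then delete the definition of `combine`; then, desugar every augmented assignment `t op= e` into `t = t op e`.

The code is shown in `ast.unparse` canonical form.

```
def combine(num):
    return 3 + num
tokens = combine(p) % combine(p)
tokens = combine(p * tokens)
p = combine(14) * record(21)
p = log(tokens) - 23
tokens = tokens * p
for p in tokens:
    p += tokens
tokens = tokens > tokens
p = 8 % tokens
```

3

Transformed code:
tokens = (3 + p) % (3 + p)
tokens = 3 + p * tokens
p = (3 + 14) * record(21)
p = log(tokens) - 23
tokens = tokens * p
for p in tokens:
    p = p + tokens
tokens = tokens > tokens
p = 8 % tokens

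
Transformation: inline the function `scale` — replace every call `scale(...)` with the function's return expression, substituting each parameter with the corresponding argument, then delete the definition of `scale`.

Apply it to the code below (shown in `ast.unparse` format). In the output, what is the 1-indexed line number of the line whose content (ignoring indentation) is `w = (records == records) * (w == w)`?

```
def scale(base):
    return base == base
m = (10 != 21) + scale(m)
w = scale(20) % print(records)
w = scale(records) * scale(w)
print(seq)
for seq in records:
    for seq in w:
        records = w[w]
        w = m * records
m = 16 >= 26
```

Transformed code:
m = (10 != 21) + (m == m)
w = (20 == 20) % print(records)
w = (records == records) * (w == w)
print(seq)
for seq in records:
    for seq in w:
        records = w[w]
        w = m * records
m = 16 >= 26

3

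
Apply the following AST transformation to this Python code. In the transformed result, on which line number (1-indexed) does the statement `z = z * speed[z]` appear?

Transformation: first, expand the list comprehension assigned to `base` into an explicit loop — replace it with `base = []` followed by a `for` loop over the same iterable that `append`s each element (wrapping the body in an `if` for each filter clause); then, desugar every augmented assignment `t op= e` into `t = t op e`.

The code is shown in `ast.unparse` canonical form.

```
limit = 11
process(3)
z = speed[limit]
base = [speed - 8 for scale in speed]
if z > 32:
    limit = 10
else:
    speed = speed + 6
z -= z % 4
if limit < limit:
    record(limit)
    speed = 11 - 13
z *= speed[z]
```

Transformed code:
limit = 11
process(3)
z = speed[limit]
base = []
for scale in speed:
    base.append(speed - 8)
if z > 32:
    limit = 10
else:
    speed = speed + 6
z = z - z % 4
if limit < limit:
    record(limit)
    speed = 11 - 13
z = z * speed[z]

15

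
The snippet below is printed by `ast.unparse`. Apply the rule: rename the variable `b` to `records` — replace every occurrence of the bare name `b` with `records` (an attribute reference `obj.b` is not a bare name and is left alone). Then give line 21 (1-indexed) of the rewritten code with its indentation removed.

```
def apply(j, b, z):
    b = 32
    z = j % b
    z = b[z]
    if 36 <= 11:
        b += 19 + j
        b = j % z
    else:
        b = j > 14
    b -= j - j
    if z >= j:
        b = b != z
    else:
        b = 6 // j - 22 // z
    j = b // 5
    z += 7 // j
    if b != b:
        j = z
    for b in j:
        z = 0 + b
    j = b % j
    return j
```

Transformed code:
def apply(j, records, z):
    records = 32
    z = j % records
    z = records[z]
    if 36 <= 11:
        records += 19 + j
        records = j % z
    else:
        records = j > 14
    records -= j - j
    if z >= j:
        records = records != z
    else:
        records = 6 // j - 22 // z
    j = records // 5
    z += 7 // j
    if records != records:
        j = z
    for records in j:
        z = 0 + records
    j = records % j
    return j

j = records % j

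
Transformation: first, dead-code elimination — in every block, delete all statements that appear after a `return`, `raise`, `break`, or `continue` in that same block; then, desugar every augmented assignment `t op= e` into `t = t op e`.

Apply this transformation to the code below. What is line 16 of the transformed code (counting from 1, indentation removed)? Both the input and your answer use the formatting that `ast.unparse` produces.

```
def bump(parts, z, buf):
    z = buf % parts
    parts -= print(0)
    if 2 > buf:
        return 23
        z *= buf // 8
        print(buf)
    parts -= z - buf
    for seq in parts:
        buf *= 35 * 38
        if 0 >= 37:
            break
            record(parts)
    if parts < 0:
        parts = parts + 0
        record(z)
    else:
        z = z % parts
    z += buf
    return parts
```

Transformed code:
def bump(parts, z, buf):
    z = buf % parts
    parts = parts - print(0)
    if 2 > buf:
        return 23
    parts = parts - (z - buf)
    for seq in parts:
        buf = buf * (35 * 38)
        if 0 >= 37:
            break
    if parts < 0:
        parts = parts + 0
        record(z)
    else:
        z = z % parts
    z = z + buf
    return parts

z = z + buf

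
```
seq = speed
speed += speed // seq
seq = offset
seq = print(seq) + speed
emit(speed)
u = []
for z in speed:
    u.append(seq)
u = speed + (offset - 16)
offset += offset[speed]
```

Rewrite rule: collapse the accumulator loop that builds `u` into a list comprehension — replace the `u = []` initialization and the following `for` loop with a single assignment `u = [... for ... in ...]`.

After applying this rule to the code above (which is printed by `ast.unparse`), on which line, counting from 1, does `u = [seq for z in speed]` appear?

6

Transformed code:
seq = speed
speed += speed // seq
seq = offset
seq = print(seq) + speed
emit(speed)
u = [seq for z in speed]
u = speed + (offset - 16)
offset += offset[speed]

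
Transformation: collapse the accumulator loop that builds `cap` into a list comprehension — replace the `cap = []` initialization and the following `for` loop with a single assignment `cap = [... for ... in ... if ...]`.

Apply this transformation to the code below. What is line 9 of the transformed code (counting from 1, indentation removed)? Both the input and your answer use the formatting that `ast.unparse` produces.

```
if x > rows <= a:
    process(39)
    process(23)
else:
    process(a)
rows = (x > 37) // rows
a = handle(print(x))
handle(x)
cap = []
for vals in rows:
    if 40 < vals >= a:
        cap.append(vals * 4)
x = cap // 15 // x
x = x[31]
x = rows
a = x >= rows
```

Transformed code:
if x > rows <= a:
    process(39)
    process(23)
else:
    process(a)
rows = (x > 37) // rows
a = handle(print(x))
handle(x)
cap = [vals * 4 for vals in rows if 40 < vals >= a]
x = cap // 15 // x
x = x[31]
x = rows
a = x >= rows

cap = [vals * 4 for vals in rows if 40 < vals >= a]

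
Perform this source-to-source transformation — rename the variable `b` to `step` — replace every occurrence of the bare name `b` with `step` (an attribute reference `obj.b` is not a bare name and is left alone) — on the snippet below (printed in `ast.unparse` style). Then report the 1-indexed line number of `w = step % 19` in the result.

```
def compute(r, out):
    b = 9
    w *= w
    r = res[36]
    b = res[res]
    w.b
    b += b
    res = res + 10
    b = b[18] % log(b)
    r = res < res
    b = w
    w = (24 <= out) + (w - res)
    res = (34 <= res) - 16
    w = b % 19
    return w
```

14

Transformed code:
def compute(r, out):
    step = 9
    w *= w
    r = res[36]
    step = res[res]
    w.b
    step += step
    res = res + 10
    step = step[18] % log(step)
    r = res < res
    step = w
    w = (24 <= out) + (w - res)
    res = (34 <= res) - 16
    w = step % 19
    return w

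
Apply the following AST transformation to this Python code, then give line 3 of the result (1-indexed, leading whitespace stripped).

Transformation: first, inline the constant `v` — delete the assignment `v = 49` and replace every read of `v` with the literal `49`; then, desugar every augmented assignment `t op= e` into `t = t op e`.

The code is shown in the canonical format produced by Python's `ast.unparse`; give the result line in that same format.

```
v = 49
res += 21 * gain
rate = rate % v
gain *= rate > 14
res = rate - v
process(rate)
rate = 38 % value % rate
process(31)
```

gain = gain * (rate > 14)

Transformed code:
res = res + 21 * gain
rate = rate % 49
gain = gain * (rate > 14)
res = rate - 49
process(rate)
rate = 38 % value % rate
process(31)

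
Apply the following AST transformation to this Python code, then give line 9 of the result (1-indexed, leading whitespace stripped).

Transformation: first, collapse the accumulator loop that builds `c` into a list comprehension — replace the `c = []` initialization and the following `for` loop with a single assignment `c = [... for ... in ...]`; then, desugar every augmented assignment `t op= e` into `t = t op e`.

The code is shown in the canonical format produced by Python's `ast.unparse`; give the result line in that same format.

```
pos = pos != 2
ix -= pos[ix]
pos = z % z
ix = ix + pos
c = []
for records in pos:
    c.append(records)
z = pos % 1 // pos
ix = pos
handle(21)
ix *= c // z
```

Transformed code:
pos = pos != 2
ix = ix - pos[ix]
pos = z % z
ix = ix + pos
c = [records for records in pos]
z = pos % 1 // pos
ix = pos
handle(21)
ix = ix * (c // z)

ix = ix * (c // z)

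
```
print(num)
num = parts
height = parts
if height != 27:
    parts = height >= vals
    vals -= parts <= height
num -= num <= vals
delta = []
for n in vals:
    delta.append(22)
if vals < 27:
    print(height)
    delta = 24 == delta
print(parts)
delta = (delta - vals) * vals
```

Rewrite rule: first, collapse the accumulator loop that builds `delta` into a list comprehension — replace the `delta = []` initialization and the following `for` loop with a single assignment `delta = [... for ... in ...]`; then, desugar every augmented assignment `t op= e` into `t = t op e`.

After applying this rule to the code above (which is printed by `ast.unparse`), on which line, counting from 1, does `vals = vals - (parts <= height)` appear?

Transformed code:
print(num)
num = parts
height = parts
if height != 27:
    parts = height >= vals
    vals = vals - (parts <= height)
num = num - (num <= vals)
delta = [22 for n in vals]
if vals < 27:
    print(height)
    delta = 24 == delta
print(parts)
delta = (delta - vals) * vals

6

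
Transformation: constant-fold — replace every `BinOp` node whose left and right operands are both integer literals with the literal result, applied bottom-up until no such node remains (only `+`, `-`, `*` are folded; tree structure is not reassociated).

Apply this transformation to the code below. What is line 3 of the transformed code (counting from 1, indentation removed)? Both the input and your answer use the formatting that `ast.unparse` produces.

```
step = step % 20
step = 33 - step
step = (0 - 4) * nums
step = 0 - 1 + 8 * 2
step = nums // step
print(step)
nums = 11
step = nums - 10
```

step = -4 * nums

Transformed code:
step = step % 20
step = 33 - step
step = -4 * nums
step = 15
step = nums // step
print(step)
nums = 11
step = nums - 10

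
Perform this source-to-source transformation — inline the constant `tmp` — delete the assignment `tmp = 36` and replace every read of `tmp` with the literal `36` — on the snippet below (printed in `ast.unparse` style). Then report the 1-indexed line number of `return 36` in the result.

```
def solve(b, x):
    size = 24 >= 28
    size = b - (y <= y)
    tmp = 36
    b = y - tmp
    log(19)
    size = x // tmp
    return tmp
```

Transformed code:
def solve(b, x):
    size = 24 >= 28
    size = b - (y <= y)
    b = y - 36
    log(19)
    size = x // 36
    return 36

7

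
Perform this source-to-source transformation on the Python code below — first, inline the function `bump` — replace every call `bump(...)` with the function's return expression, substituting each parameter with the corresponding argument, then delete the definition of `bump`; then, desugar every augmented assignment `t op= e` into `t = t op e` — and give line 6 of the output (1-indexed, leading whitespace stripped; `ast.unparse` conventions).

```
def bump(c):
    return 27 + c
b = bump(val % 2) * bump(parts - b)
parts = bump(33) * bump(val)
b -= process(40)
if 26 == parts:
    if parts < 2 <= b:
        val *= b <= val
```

Transformed code:
b = (27 + val % 2) * (27 + (parts - b))
parts = (27 + 33) * (27 + val)
b = b - process(40)
if 26 == parts:
    if parts < 2 <= b:
        val = val * (b <= val)

val = val * (b <= val)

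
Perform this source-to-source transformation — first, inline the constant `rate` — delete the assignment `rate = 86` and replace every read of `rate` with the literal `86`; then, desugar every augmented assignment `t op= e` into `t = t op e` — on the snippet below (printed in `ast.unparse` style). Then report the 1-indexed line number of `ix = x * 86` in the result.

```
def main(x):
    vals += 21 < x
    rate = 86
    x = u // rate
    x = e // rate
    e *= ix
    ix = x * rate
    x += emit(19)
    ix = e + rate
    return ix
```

6

Transformed code:
def main(x):
    vals = vals + (21 < x)
    x = u // 86
    x = e // 86
    e = e * ix
    ix = x * 86
    x = x + emit(19)
    ix = e + 86
    return ix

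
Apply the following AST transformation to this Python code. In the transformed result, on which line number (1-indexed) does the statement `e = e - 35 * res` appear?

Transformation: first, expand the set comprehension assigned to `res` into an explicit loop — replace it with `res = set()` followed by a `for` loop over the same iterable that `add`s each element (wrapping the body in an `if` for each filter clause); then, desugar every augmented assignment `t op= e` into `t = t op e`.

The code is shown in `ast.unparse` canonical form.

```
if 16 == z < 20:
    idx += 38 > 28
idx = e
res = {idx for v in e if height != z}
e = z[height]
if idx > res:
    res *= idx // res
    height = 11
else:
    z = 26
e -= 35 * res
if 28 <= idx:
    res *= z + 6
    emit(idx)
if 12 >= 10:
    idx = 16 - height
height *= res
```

Transformed code:
if 16 == z < 20:
    idx = idx + (38 > 28)
idx = e
res = set()
for v in e:
    if height != z:
        res.add(idx)
e = z[height]
if idx > res:
    res = res * (idx // res)
    height = 11
else:
    z = 26
e = e - 35 * res
if 28 <= idx:
    res = res * (z + 6)
    emit(idx)
if 12 >= 10:
    idx = 16 - height
height = height * res

14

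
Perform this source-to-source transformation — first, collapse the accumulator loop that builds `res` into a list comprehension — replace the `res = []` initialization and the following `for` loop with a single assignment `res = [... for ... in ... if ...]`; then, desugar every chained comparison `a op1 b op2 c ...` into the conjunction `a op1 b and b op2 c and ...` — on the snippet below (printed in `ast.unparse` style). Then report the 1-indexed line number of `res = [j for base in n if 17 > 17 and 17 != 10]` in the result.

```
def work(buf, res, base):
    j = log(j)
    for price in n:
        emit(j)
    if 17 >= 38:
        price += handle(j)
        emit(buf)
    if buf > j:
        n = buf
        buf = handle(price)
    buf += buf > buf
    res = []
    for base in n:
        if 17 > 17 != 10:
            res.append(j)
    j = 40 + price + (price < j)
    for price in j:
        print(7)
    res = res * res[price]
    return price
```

Transformed code:
def work(buf, res, base):
    j = log(j)
    for price in n:
        emit(j)
    if 17 >= 38:
        price += handle(j)
        emit(buf)
    if buf > j:
        n = buf
        buf = handle(price)
    buf += buf > buf
    res = [j for base in n if 17 > 17 and 17 != 10]
    j = 40 + price + (price < j)
    for price in j:
        print(7)
    res = res * res[price]
    return price

12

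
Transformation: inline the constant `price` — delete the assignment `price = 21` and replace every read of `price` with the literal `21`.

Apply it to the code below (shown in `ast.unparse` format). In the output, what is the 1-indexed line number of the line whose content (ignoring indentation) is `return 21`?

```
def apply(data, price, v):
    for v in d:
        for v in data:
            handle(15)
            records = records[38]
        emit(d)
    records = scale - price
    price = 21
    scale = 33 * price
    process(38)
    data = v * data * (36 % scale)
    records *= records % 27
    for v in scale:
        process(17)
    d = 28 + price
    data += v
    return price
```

Transformed code:
def apply(data, price, v):
    for v in d:
        for v in data:
            handle(15)
            records = records[38]
        emit(d)
    records = scale - 21
    scale = 33 * 21
    process(38)
    data = v * data * (36 % scale)
    records *= records % 27
    for v in scale:
        process(17)
    d = 28 + 21
    data += v
    return 21

16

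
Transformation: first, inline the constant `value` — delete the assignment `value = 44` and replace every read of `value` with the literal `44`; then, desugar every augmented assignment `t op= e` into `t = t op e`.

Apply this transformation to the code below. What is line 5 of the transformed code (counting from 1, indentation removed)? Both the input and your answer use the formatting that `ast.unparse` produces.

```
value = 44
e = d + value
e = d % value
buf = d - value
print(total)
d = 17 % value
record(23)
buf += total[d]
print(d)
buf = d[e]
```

d = 17 % 44

Transformed code:
e = d + 44
e = d % 44
buf = d - 44
print(total)
d = 17 % 44
record(23)
buf = buf + total[d]
print(d)
buf = d[e]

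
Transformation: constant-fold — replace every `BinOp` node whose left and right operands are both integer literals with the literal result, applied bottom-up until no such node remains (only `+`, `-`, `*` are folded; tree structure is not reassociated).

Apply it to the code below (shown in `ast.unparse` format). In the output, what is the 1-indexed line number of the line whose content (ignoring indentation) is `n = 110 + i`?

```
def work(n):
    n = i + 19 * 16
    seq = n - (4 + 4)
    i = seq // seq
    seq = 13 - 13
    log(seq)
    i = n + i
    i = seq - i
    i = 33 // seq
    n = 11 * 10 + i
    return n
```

Transformed code:
def work(n):
    n = i + 304
    seq = n - 8
    i = seq // seq
    seq = 0
    log(seq)
    i = n + i
    i = seq - i
    i = 33 // seq
    n = 110 + i
    return n

10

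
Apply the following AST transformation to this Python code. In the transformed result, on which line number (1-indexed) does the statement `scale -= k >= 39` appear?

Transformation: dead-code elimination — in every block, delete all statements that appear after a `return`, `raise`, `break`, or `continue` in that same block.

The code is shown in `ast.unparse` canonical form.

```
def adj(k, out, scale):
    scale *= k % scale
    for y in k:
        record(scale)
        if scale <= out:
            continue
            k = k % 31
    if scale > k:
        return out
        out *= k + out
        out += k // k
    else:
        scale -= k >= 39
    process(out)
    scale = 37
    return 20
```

Transformed code:
def adj(k, out, scale):
    scale *= k % scale
    for y in k:
        record(scale)
        if scale <= out:
            continue
    if scale > k:
        return out
    else:
        scale -= k >= 39
    process(out)
    scale = 37
    return 20

10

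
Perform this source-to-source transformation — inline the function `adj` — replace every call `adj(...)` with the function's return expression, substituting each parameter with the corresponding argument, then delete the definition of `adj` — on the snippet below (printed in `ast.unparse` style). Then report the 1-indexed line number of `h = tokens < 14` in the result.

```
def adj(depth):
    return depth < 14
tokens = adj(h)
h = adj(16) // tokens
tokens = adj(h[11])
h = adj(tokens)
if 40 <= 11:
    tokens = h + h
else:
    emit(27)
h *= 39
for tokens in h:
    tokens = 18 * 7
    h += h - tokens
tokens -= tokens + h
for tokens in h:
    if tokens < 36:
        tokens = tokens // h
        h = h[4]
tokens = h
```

4

Transformed code:
tokens = h < 14
h = (16 < 14) // tokens
tokens = h[11] < 14
h = tokens < 14
if 40 <= 11:
    tokens = h + h
else:
    emit(27)
h *= 39
for tokens in h:
    tokens = 18 * 7
    h += h - tokens
tokens -= tokens + h
for tokens in h:
    if tokens < 36:
        tokens = tokens // h
        h = h[4]
tokens = h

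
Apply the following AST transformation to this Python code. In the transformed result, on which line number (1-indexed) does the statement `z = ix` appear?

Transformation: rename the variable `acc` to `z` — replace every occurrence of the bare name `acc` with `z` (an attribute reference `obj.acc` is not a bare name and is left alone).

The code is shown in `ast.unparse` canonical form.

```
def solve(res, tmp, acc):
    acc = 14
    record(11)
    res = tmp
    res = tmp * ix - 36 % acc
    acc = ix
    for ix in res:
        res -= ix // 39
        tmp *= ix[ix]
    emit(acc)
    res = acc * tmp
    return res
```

Transformed code:
def solve(res, tmp, z):
    z = 14
    record(11)
    res = tmp
    res = tmp * ix - 36 % z
    z = ix
    for ix in res:
        res -= ix // 39
        tmp *= ix[ix]
    emit(z)
    res = z * tmp
    return res

6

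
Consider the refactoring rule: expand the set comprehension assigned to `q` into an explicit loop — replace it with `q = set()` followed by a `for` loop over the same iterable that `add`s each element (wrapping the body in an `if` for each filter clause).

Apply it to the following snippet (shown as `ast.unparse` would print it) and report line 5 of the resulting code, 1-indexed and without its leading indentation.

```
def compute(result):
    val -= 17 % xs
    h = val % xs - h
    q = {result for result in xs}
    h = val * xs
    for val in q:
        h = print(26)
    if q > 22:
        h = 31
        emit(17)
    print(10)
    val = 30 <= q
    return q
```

for result in xs:

Transformed code:
def compute(result):
    val -= 17 % xs
    h = val % xs - h
    q = set()
    for result in xs:
        q.add(result)
    h = val * xs
    for val in q:
        h = print(26)
    if q > 22:
        h = 31
        emit(17)
    print(10)
    val = 30 <= q
    return q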